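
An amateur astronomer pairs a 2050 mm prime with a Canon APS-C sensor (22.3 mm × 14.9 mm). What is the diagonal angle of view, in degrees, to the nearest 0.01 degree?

0.75°

Sensor diagonal = √(22.3² + 14.9²) = √719.3000 ≈ 26.8198 mm.
Angle of view α = 2·arctan(d/2f) with d = 26.8198 mm and f = 2050 mm.
d/2f = 0.00654; arctan(0.00654) ≈ 0.3748°, so α ≈ 0.7496°.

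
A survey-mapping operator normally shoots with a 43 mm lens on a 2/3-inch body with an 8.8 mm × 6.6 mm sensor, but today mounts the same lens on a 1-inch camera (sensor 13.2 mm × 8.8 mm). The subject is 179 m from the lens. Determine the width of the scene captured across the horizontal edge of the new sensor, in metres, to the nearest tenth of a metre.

The focal length stays 43 mm; the relevant sensor dimension is now w = 13.2 mm. Object distance dₒ = 179 m = 179000 mm.
Thin-lens field width W = w·(dₒ − f)/f = 13.2 × (179000 − 43)/43 ≈ 54935.637 mm = 54.9356 m.

54.9 m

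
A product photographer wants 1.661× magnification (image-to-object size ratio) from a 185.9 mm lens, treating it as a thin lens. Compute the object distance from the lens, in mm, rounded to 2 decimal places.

297.82 mm

With m = dᵢ/dₒ and 1/f = 1/dₒ + 1/dᵢ, substituting dᵢ = m·dₒ gives 1/f = (1 + 1/m)/dₒ, hence dₒ = f·(1 + 1/m).
dₒ = 185.9 × (1 + 1/1.661) = 185.9 × 1.60205 ≈ 297.821 mm.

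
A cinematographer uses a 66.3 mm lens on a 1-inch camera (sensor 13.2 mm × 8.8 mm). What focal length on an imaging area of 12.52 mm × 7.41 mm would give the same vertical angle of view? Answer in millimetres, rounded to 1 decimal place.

Equal angle of view means equal height/f ratio, so f₂ = f₁ · (height₂/height₁) = 66.3 × 7.41/8.8.
f₂ = 66.3 × 0.84205 ≈ 55.828 mm.

55.8 mm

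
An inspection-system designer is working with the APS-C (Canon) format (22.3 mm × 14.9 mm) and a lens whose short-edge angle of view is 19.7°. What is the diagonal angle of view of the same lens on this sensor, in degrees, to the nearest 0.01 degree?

From the short-edge AOV: f = 14.9 / (2·tan(9.85°)) = 14.9 / 0.34726 ≈ 42.9076 mm.
Sensor diagonal = √(22.3² + 14.9²) = √719.3000 ≈ 26.8198 mm.
Diagonal AOV = 2·arctan(26.8198 / (2 × 42.9076)) = 2·arctan(0.31253) ≈ 34.7111°.

34.71°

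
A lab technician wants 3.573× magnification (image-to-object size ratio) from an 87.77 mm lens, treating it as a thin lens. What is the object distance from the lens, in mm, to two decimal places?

With m = dᵢ/dₒ and 1/f = 1/dₒ + 1/dᵢ, substituting dᵢ = m·dₒ gives 1/f = (1 + 1/m)/dₒ, hence dₒ = f·(1 + 1/m).
dₒ = 87.77 × (1 + 1/3.573) = 87.77 × 1.27988 ≈ 112.335 mm.

112.33 mm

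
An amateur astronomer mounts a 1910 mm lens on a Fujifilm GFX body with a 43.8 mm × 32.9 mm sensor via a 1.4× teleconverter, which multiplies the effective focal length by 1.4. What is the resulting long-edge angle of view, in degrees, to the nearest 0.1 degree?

Effective focal length f = 1910 × 1.4 = 2674 mm.
α = 2·arctan(43.8 / (2 × 2674)) = 2·arctan(0.00819) ≈ 0.9385°.

0.9°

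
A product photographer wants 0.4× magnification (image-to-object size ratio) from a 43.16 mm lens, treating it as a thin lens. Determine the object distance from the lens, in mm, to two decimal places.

151.06 mm

With m = dᵢ/dₒ and 1/f = 1/dₒ + 1/dᵢ, substituting dᵢ = m·dₒ gives 1/f = (1 + 1/m)/dₒ, hence dₒ = f·(1 + 1/m).
dₒ = 43.16 × (1 + 1/0.4) = 43.16 × 3.50000 ≈ 151.060 mm.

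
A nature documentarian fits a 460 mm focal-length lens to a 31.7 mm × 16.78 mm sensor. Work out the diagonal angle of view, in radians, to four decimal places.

Sensor diagonal = √(31.7² + 16.78²) = √1286.4584 ≈ 35.8672 mm.
Angle of view α = 2·arctan(d/2f) with d = 35.8672 mm and f = 460 mm.
d/2f = 0.03899; arctan(0.03899) ≈ 0.0390 rad, so α ≈ 0.0779 rad.

0.0779 rad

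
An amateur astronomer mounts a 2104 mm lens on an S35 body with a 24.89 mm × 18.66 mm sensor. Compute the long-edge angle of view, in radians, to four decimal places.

Angle of view α = 2·arctan(w/2f) with w = 24.89 mm and f = 2104 mm.
w/2f = 0.00591; arctan(0.00591) ≈ 0.0059 rad, so α ≈ 0.0118 rad.

0.0118 rad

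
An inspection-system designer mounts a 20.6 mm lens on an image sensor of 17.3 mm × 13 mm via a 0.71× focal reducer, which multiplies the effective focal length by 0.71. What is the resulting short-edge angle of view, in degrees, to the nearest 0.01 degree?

47.92°

Effective focal length f = 20.6 × 0.71 = 14.626 mm.
α = 2·arctan(13 / (2 × 14.626)) = 2·arctan(0.44441) ≈ 47.9221°.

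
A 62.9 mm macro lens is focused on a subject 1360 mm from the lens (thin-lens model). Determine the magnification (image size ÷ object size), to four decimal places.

0.0485×

Thin lens: 1/f = 1/dₒ + 1/dᵢ → 1/dᵢ = 1/62.9 − 1/1360 = 0.0151630 mm⁻¹, so dᵢ ≈ 65.9502 mm.
Magnification m = dᵢ/dₒ = 65.9502/1360 ≈ 0.04849.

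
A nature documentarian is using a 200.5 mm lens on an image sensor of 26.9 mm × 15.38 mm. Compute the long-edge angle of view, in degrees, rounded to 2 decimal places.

7.68°

Angle of view α = 2·arctan(w/2f) with w = 26.9 mm and f = 200.5 mm.
w/2f = 0.06708; arctan(0.06708) ≈ 3.8378°, so α ≈ 7.6756°.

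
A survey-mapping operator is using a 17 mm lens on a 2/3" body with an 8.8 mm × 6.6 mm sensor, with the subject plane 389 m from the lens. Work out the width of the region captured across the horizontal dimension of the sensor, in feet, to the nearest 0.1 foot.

660.6 ft

dₒ: 389 m = 389000 mm.
Similar triangles through the lens centre give W/dₒ = w/dᵢ; with 1/f = 1/dₒ + 1/dᵢ this gives W = w·(dₒ − f)/f.
W = 8.8 mm × (389000 − 17) / 17 = 8.8 × 22881.3529 ≈ 201355.906 mm = 201355.906/304.8 ft = 660.617 ft.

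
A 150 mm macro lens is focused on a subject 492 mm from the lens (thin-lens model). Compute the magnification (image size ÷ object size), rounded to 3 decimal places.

0.439×

Thin lens: 1/f = 1/dₒ + 1/dᵢ → 1/dᵢ = 1/150 − 1/492 = 0.0046341 mm⁻¹, so dᵢ ≈ 215.7895 mm.
Magnification m = dᵢ/dₒ = 215.7895/492 ≈ 0.43860.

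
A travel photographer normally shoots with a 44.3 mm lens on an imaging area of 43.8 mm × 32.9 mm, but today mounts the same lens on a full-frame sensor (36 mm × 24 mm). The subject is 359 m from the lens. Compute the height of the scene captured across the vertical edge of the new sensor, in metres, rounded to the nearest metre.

The focal length stays 44.3 mm; the relevant sensor dimension is now h = 24 mm. Object distance dₒ = 359 m = 359000 mm.
Thin-lens field height W = h·(dₒ − f)/f = 24 × (359000 − 44.3)/44.3 ≈ 194468.099 mm = 194.468 m.

194 m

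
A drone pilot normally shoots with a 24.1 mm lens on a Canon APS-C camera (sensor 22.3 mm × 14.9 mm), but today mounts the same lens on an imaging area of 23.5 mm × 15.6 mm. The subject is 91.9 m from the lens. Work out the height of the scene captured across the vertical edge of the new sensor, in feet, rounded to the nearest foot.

195 ft

The focal length stays 24.1 mm; the relevant sensor dimension is now h = 15.6 mm. Object distance dₒ = 91.9 m = 91900 mm.
Thin-lens field height W = h·(dₒ − f)/f = 15.6 × (91900 − 24.1)/24.1 ≈ 59471.537 mm = 59471.537/304.8 ft = 195.117 ft.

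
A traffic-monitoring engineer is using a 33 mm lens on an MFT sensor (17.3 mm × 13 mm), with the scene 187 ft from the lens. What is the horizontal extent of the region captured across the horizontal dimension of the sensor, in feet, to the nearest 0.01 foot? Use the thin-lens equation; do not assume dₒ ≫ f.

97.98 ft

dₒ: 187 ft × 304.8 mm/ft = 56997.60 mm.
Similar triangles through the lens centre give W/dₒ = w/dᵢ; with 1/f = 1/dₒ + 1/dᵢ this gives W = w·(dₒ − f)/f.
W = 17.3 mm × (56997.6 − 33) / 33 = 17.3 × 1726.1999 ≈ 29863.259 mm = 29863.259/304.8 ft = 97.9766 ft.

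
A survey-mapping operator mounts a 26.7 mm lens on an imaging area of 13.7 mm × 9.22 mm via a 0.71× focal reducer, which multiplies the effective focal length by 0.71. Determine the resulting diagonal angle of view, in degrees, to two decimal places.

47.07°

Effective focal length f = 26.7 × 0.71 = 18.957 mm.
Sensor diagonal = √(13.7² + 9.22²) = √272.6984 ≈ 16.5136 mm.
α = 2·arctan(16.514 / (2 × 18.957)) = 2·arctan(0.43555) ≈ 47.0714°.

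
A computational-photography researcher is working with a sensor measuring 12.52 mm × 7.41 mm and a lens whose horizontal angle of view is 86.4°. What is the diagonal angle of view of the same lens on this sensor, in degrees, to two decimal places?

94.99°

From the horizontal AOV: f = 12.52 / (2·tan(43.2°)) = 12.52 / 1.87813 ≈ 6.6662 mm.
Sensor diagonal = √(12.52² + 7.41²) = √211.6585 ≈ 14.5485 mm.
Diagonal AOV = 2·arctan(14.5485 / (2 × 6.6662)) = 2·arctan(1.09121) ≈ 94.9948°.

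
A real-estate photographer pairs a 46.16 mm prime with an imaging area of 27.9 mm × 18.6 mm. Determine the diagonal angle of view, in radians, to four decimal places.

Sensor diagonal = √(27.9² + 18.6²) = √1124.3700 ≈ 33.5316 mm.
Angle of view α = 2·arctan(d/2f) with d = 33.5316 mm and f = 46.16 mm.
d/2f = 0.36321; arctan(0.36321) ≈ 0.3484 rad, so α ≈ 0.6968 rad.

0.6968 rad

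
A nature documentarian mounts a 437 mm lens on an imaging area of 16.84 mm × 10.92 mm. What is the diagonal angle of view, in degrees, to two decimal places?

2.63°

Sensor diagonal = √(16.84² + 10.92²) = √402.8320 ≈ 20.0707 mm.
Angle of view α = 2·arctan(d/2f) with d = 20.0707 mm and f = 437 mm.
d/2f = 0.02296; arctan(0.02296) ≈ 1.3155°, so α ≈ 2.6310°.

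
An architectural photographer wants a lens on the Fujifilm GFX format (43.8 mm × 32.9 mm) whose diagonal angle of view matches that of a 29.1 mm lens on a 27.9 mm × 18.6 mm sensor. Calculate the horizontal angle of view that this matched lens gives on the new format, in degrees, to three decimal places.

Sensor diagonal = √(27.9² + 18.6²) = √1124.3700 ≈ 33.5316 mm.
Sensor diagonal = √(43.8² + 32.9²) = √3000.8500 ≈ 54.7800 mm.
Equal diagonal AOV ⇒ f₂ = f₁ · 54.7800/33.5316 = 29.1 × 1.63368 ≈ 47.5401 mm.
Horizontal AOV on the new format = 2·arctan(43.8 / (2 × 47.5401)) = 2·arctan(0.46066) ≈ 49.4676°.

49.468°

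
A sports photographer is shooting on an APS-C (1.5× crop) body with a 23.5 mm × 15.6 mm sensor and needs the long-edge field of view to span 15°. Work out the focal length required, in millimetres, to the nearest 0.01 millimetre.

89.25 mm

From α = 2·arctan(w/2f) we get f = w / (2·tan(α/2)).
With w = 23.5 mm and α/2 = 7.5°, tan(α/2) ≈ 0.13165, so f ≈ 23.5 / 0.26330 ≈ 89.2501 mm.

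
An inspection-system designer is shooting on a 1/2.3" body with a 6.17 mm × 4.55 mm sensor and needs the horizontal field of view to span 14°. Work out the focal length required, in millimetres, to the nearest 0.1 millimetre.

From α = 2·arctan(w/2f) we get f = w / (2·tan(α/2)).
With w = 6.17 mm and α/2 = 7°, tan(α/2) ≈ 0.12278, so f ≈ 6.17 / 0.24557 ≈ 25.1253 mm.

25.1 mm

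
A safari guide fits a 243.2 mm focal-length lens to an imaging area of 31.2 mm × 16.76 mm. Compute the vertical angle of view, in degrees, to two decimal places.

3.95°

Angle of view α = 2·arctan(h/2f) with h = 16.76 mm and f = 243.2 mm.
h/2f = 0.03446; arctan(0.03446) ≈ 1.9735°, so α ≈ 3.9469°.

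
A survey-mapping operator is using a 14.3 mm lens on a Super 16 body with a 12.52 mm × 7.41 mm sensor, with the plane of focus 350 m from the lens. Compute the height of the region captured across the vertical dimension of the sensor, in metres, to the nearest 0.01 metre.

181.36 m

dₒ: 350 m = 350000 mm.
Similar triangles through the lens centre give W/dₒ = h/dᵢ; with 1/f = 1/dₒ + 1/dᵢ this gives W = h·(dₒ − f)/f.
W = 7.41 mm × (350000 − 14.3) / 14.3 = 7.41 × 24474.5245 ≈ 181356.226 mm = 181.356 m.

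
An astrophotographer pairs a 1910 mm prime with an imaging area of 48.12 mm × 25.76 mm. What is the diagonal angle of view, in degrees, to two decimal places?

1.64°

Sensor diagonal = √(48.12² + 25.76²) = √2979.1120 ≈ 54.5812 mm.
Angle of view α = 2·arctan(d/2f) with d = 54.5812 mm and f = 1910 mm.
d/2f = 0.01429; arctan(0.01429) ≈ 0.8186°, so α ≈ 1.6372°.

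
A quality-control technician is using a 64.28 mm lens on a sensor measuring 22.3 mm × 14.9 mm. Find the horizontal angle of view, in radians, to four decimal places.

0.3435 rad

Angle of view α = 2·arctan(w/2f) with w = 22.3 mm and f = 64.28 mm.
w/2f = 0.17346; arctan(0.17346) ≈ 0.1718 rad, so α ≈ 0.3435 rad.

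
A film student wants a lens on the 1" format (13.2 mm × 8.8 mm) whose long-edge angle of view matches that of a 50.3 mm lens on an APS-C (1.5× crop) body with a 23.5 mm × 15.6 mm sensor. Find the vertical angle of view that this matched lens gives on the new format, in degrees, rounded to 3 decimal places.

17.703°

Equal long-edge AOV ⇒ f₂ = f₁ · 13.2/23.5 = 50.3 × 0.56170 ≈ 28.2536 mm.
Vertical AOV on the new format = 2·arctan(8.8 / (2 × 28.2536)) = 2·arctan(0.15573) ≈ 17.7034°.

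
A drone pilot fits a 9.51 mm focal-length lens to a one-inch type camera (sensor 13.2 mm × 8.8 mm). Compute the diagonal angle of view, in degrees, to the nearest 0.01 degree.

79.66°

Sensor diagonal = √(13.2² + 8.8²) = √251.6800 ≈ 15.8644 mm.
Angle of view α = 2·arctan(d/2f) with d = 15.8644 mm and f = 9.51 mm.
d/2f = 0.83409; arctan(0.83409) ≈ 39.8312°, so α ≈ 79.6624°.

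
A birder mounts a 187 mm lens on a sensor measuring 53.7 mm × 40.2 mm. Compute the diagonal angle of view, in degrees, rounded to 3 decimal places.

20.337°

Sensor diagonal = √(53.7² + 40.2²) = √4499.7300 ≈ 67.0800 mm.
Angle of view α = 2·arctan(d/2f) with d = 67.0800 mm and f = 187 mm.
d/2f = 0.17936; arctan(0.17936) ≈ 10.1684°, so α ≈ 20.3367°.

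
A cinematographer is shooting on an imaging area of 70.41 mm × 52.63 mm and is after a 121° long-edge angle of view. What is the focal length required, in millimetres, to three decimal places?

From α = 2·arctan(w/2f) we get f = w / (2·tan(α/2)).
With w = 70.41 mm and α/2 = 60.5°, tan(α/2) ≈ 1.76749, so f ≈ 70.41 / 3.53499 ≈ 19.9180 mm.

19.918 mm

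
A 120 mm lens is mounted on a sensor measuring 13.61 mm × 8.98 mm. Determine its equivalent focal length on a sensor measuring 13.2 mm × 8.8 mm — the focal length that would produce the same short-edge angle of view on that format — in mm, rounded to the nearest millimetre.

Equal angle of view means equal height/f ratio, so f₂ = f₁ · (height₂/height₁) = 120 × 8.8/8.98.
f₂ = 120 × 0.97996 ≈ 117.595 mm.

118 mm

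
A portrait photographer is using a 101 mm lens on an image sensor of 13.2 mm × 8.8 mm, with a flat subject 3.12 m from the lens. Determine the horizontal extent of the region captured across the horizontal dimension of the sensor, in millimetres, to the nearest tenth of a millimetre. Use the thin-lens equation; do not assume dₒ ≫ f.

394.6 mm

dₒ: 3.12 m = 3120 mm.
Similar triangles through the lens centre give W/dₒ = w/dᵢ; with 1/f = 1/dₒ + 1/dᵢ this gives W = w·(dₒ − f)/f.
W = 13.2 mm × (3120 − 101) / 101 = 13.2 × 29.8911 ≈ 394.562 mm.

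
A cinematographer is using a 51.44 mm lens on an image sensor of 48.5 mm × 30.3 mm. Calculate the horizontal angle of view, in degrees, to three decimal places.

Angle of view α = 2·arctan(w/2f) with w = 48.5 mm and f = 51.44 mm.
w/2f = 0.47142; arctan(0.47142) ≈ 25.2403°, so α ≈ 50.4805°.

50.481°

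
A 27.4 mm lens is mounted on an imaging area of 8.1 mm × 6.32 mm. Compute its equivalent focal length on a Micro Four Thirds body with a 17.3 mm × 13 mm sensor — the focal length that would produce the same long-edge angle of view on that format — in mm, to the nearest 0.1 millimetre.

Equal angle of view means equal width/f ratio, so f₂ = f₁ · (width₂/width₁) = 27.4 × 17.3/8.1.
f₂ = 27.4 × 2.13580 ≈ 58.521 mm.

58.5 mm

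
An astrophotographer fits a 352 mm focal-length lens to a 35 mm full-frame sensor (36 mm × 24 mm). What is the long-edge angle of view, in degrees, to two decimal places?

5.85°

Angle of view α = 2·arctan(w/2f) with w = 36 mm and f = 352 mm.
w/2f = 0.05114; arctan(0.05114) ≈ 2.9273°, so α ≈ 5.8547°.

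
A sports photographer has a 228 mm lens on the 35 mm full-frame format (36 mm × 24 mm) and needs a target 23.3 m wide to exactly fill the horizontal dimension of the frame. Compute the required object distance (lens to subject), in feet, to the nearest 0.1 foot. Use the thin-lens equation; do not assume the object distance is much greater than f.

W: 23.3 m = 23300 mm.
Magnification m = w/W = dᵢ/dₒ; combined with 1/f = 1/dₒ + 1/dᵢ this gives dₒ = f·(1 + W/w).
dₒ = 228 mm × (1 + 23300/36) = 228 × 648.2222 ≈ 147794.667 mm = 147794.667/304.8 ft = 484.891 ft.

484.9 ft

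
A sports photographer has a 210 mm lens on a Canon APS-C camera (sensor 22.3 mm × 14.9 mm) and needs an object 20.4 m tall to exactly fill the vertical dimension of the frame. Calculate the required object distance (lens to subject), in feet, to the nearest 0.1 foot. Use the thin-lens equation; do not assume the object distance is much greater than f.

944.0 ft

W: 20.4 m = 20400 mm.
Magnification m = h/W = dᵢ/dₒ; combined with 1/f = 1/dₒ + 1/dᵢ this gives dₒ = f·(1 + W/h).
dₒ = 210 mm × (1 + 20400/14.9) = 210 × 1370.1275 ≈ 287726.779 mm = 287726.779/304.8 ft = 943.986 ft.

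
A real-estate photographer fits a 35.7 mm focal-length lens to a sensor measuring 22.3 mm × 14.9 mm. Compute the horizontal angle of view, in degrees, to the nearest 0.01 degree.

Angle of view α = 2·arctan(w/2f) with w = 22.3 mm and f = 35.7 mm.
w/2f = 0.31232; arctan(0.31232) ≈ 17.3449°, so α ≈ 34.6898°.

34.69°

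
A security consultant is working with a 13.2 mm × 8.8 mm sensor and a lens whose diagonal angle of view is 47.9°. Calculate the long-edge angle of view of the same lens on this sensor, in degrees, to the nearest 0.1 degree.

Sensor diagonal = √(13.2² + 8.8²) = √251.6800 ≈ 15.8644 mm.
From the diagonal AOV: f = 15.8644 / (2·tan(23.95°)) = 15.8644 / 0.88837 ≈ 17.8580 mm.
Long-edge AOV = 2·arctan(13.2 / (2 × 17.8580)) = 2·arctan(0.36958) ≈ 40.5669°.

40.6°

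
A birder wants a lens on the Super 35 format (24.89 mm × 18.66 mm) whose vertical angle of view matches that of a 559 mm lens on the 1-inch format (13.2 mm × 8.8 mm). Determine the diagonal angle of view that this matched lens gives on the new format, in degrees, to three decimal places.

Equal vertical AOV ⇒ f₂ = f₁ · 18.66/8.8 = 559 × 2.12045 ≈ 1185.3341 mm.
Sensor diagonal = √(24.89² + 18.66²) = √967.7077 ≈ 31.1080 mm.
Diagonal AOV on the new format = 2·arctan(31.1080 / (2 × 1185.3341)) = 2·arctan(0.01312) ≈ 1.5036°.

1.504°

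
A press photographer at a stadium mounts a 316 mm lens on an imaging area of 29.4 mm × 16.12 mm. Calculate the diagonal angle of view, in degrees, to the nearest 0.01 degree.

Sensor diagonal = √(29.4² + 16.12²) = √1124.2144 ≈ 33.5293 mm.
Angle of view α = 2·arctan(d/2f) with d = 33.5293 mm and f = 316 mm.
d/2f = 0.05305; arctan(0.05305) ≈ 3.0368°, so α ≈ 6.0737°.

6.07°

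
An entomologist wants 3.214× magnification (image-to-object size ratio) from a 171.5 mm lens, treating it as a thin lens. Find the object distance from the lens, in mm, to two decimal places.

With m = dᵢ/dₒ and 1/f = 1/dₒ + 1/dᵢ, substituting dᵢ = m·dₒ gives 1/f = (1 + 1/m)/dₒ, hence dₒ = f·(1 + 1/m).
dₒ = 171.5 × (1 + 1/3.214) = 171.5 × 1.31114 ≈ 224.860 mm.

224.86 mm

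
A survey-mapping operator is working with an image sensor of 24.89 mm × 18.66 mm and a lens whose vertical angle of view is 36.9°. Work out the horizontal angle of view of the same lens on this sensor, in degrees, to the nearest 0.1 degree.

From the vertical AOV: f = 18.66 / (2·tan(18.45°)) = 18.66 / 0.66725 ≈ 27.9655 mm.
Horizontal AOV = 2·arctan(24.89 / (2 × 27.9655)) = 2·arctan(0.44501) ≈ 47.9793°.

48.0°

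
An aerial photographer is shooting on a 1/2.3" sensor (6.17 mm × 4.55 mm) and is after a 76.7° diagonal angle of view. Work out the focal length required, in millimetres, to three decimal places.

Sensor diagonal = √(6.17² + 4.55²) = √58.7714 ≈ 7.6663 mm.
From α = 2·arctan(d/2f) we get f = d / (2·tan(α/2)).
With d = 7.6663 mm and α/2 = 38.35°, tan(α/2) ≈ 0.79117, so f ≈ 7.6663 / 1.58234 ≈ 4.8449 mm.

4.845 mm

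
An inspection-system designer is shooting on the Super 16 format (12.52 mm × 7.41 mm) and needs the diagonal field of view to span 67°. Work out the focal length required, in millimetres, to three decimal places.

10.990 mm

Sensor diagonal = √(12.52² + 7.41²) = √211.6585 ≈ 14.5485 mm.
From α = 2·arctan(d/2f) we get f = d / (2·tan(α/2)).
With d = 14.5485 mm and α/2 = 33.5°, tan(α/2) ≈ 0.66189, so f ≈ 14.5485 / 1.32377 ≈ 10.9902 mm.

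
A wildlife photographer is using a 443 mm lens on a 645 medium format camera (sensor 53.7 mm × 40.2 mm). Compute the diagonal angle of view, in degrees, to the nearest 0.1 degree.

8.7°

Sensor diagonal = √(53.7² + 40.2²) = √4499.7300 ≈ 67.0800 mm.
Angle of view α = 2·arctan(d/2f) with d = 67.0800 mm and f = 443 mm.
d/2f = 0.07571; arctan(0.07571) ≈ 4.3297°, so α ≈ 8.6593°.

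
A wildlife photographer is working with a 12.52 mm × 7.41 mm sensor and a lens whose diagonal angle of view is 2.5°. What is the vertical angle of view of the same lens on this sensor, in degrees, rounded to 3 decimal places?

1.273°

Sensor diagonal = √(12.52² + 7.41²) = √211.6585 ≈ 14.5485 mm.
From the diagonal AOV: f = 14.5485 / (2·tan(1.25°)) = 14.5485 / 0.04364 ≈ 333.3739 mm.
Vertical AOV = 2·arctan(7.41 / (2 × 333.3739)) = 2·arctan(0.01111) ≈ 1.2735°.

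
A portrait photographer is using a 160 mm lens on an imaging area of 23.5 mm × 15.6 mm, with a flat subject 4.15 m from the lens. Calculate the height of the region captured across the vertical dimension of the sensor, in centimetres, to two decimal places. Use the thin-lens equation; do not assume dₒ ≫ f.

dₒ: 4.15 m = 4150 mm.
Similar triangles through the lens centre give W/dₒ = h/dᵢ; with 1/f = 1/dₒ + 1/dᵢ this gives W = h·(dₒ − f)/f.
W = 15.6 mm × (4150 − 160) / 160 = 15.6 × 24.9375 ≈ 389.025 mm = 38.9025 cm.

38.90 cm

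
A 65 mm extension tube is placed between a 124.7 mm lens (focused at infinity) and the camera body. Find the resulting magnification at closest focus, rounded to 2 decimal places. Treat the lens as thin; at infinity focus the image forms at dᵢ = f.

0.52×

The tube moves the image plane from f to f + e, so dᵢ = 124.7 + 65 = 189.7 mm. Focus is achieved when 1/f = 1/dₒ + 1/dᵢ, giving dₒ = 1/(1/f − 1/(f+e)).
Magnification m = dᵢ/dₒ = (f+e)·(1/f − 1/(f+e)) = e/f = 65/124.7 ≈ 0.5213.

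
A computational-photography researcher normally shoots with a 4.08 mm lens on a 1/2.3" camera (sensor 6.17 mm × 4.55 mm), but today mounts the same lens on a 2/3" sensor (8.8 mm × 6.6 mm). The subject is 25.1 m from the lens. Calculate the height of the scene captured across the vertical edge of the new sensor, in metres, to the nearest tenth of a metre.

The focal length stays 4.08 mm; the relevant sensor dimension is now h = 6.6 mm. Object distance dₒ = 25.1 m = 25100 mm.
Thin-lens field height W = h·(dₒ − f)/f = 6.6 × (25100 − 4.08)/4.08 ≈ 40596.341 mm = 40.5963 m.

40.6 m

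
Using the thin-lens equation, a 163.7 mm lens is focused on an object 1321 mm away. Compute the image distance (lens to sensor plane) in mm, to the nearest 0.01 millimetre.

186.86 mm

1/dᵢ = 1/f − 1/dₒ = 1/163.7 − 1/1321 = 0.0053517 mm⁻¹.
dᵢ = 1/0.0053517 ≈ 186.8554 mm.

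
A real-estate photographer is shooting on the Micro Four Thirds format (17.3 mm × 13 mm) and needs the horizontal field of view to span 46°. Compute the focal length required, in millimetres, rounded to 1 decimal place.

20.4 mm

From α = 2·arctan(w/2f) we get f = w / (2·tan(α/2)).
With w = 17.3 mm and α/2 = 23°, tan(α/2) ≈ 0.42447, so f ≈ 17.3 / 0.84895 ≈ 20.3781 mm.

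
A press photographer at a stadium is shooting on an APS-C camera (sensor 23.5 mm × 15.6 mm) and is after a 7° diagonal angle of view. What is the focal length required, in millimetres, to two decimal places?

230.59 mm

Sensor diagonal = √(23.5² + 15.6²) = √795.6100 ≈ 28.2066 mm.
From α = 2·arctan(d/2f) we get f = d / (2·tan(α/2)).
With d = 28.2066 mm and α/2 = 3.5°, tan(α/2) ≈ 0.06116, so f ≈ 28.2066 / 0.12233 ≈ 230.5866 mm.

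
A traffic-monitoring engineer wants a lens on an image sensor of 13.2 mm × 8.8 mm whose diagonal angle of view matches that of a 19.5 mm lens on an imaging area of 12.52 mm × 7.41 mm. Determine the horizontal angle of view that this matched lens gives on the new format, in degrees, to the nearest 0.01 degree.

Sensor diagonal = √(12.52² + 7.41²) = √211.6585 ≈ 14.5485 mm.
Sensor diagonal = √(13.2² + 8.8²) = √251.6800 ≈ 15.8644 mm.
Equal diagonal AOV ⇒ f₂ = f₁ · 15.8644/14.5485 = 19.5 × 1.09045 ≈ 21.2638 mm.
Horizontal AOV on the new format = 2·arctan(13.2 / (2 × 21.2638)) = 2·arctan(0.31039) ≈ 34.4873°.

34.49°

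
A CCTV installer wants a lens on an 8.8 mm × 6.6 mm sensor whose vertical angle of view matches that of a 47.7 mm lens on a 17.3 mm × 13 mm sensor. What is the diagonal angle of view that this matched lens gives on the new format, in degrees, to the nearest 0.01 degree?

Equal vertical AOV ⇒ f₂ = f₁ · 6.6/13 = 47.7 × 0.50769 ≈ 24.2169 mm.
Sensor diagonal = √(8.8² + 6.6²) = √121.0000 ≈ 11.0000 mm.
Diagonal AOV on the new format = 2·arctan(11.0000 / (2 × 24.2169)) = 2·arctan(0.22711) ≈ 25.5912°.

25.59°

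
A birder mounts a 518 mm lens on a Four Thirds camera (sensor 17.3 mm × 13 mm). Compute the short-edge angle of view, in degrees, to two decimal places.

Angle of view α = 2·arctan(h/2f) with h = 13 mm and f = 518 mm.
h/2f = 0.01255; arctan(0.01255) ≈ 0.7189°, so α ≈ 1.4378°.

1.44°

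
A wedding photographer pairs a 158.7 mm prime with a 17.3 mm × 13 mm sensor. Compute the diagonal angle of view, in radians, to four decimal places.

0.1361 rad

Sensor diagonal = √(17.3² + 13²) = √468.2900 ≈ 21.6400 mm.
Angle of view α = 2·arctan(d/2f) with d = 21.6400 mm and f = 158.7 mm.
d/2f = 0.06818; arctan(0.06818) ≈ 0.0681 rad, so α ≈ 0.1361 rad.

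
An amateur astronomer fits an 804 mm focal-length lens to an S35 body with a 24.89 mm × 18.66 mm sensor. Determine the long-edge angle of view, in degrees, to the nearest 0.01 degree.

1.77°

Angle of view α = 2·arctan(w/2f) with w = 24.89 mm and f = 804 mm.
w/2f = 0.01548; arctan(0.01548) ≈ 0.8868°, so α ≈ 1.7736°.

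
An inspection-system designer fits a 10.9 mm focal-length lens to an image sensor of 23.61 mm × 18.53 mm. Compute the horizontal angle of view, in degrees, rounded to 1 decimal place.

Angle of view α = 2·arctan(w/2f) with w = 23.61 mm and f = 10.9 mm.
w/2f = 1.08303; arctan(1.08303) ≈ 47.2825°, so α ≈ 94.5651°.

94.6°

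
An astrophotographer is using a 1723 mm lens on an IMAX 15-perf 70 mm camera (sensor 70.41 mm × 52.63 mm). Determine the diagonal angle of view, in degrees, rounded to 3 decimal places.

2.923°

Sensor diagonal = √(70.41² + 52.63²) = √7727.4850 ≈ 87.9061 mm.
Angle of view α = 2·arctan(d/2f) with d = 87.9061 mm and f = 1723 mm.
d/2f = 0.02551; arctan(0.02551) ≈ 1.4613°, so α ≈ 2.9226°.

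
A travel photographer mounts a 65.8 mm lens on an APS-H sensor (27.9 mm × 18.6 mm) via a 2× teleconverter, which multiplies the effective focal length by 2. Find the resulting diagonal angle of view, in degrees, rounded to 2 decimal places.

Effective focal length f = 65.8 × 2 = 131.6 mm.
Sensor diagonal = √(27.9² + 18.6²) = √1124.3700 ≈ 33.5316 mm.
α = 2·arctan(33.532 / (2 × 131.6)) = 2·arctan(0.12740) ≈ 14.5207°.

14.52°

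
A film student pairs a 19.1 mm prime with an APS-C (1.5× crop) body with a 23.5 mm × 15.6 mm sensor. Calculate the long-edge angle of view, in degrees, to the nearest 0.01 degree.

Angle of view α = 2·arctan(w/2f) with w = 23.5 mm and f = 19.1 mm.
w/2f = 0.61518; arctan(0.61518) ≈ 31.5991°, so α ≈ 63.1983°.

63.20°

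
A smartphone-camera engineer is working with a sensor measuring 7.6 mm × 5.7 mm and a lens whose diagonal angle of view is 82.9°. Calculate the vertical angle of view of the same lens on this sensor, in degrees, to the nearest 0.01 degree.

55.84°

Sensor diagonal = √(7.6² + 5.7²) = √90.2500 ≈ 9.5000 mm.
From the diagonal AOV: f = 9.5000 / (2·tan(41.45°)) = 9.5000 / 1.76634 ≈ 5.3783 mm.
Vertical AOV = 2·arctan(5.7 / (2 × 5.3783)) = 2·arctan(0.52990) ≈ 55.8385°.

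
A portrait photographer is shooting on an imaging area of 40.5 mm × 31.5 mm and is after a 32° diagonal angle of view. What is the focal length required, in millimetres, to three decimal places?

89.466 mm

Sensor diagonal = √(40.5² + 31.5²) = √2632.5000 ≈ 51.3079 mm.
From α = 2·arctan(d/2f) we get f = d / (2·tan(α/2)).
With d = 51.3079 mm and α/2 = 16°, tan(α/2) ≈ 0.28675, so f ≈ 51.3079 / 0.57349 ≈ 89.4659 mm.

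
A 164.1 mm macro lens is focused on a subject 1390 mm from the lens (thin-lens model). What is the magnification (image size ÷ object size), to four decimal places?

Thin lens: 1/f = 1/dₒ + 1/dᵢ → 1/dᵢ = 1/164.1 − 1/1390 = 0.0053744 mm⁻¹, so dᵢ ≈ 186.0666 mm.
Magnification m = dᵢ/dₒ = 186.0666/1390 ≈ 0.13386.

0.1339×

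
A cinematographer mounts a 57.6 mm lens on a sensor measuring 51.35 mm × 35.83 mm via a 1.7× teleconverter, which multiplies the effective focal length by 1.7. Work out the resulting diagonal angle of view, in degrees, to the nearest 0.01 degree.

35.46°

Effective focal length f = 57.6 × 1.7 = 97.92 mm.
Sensor diagonal = √(51.35² + 35.83²) = √3920.6114 ≈ 62.6148 mm.
α = 2·arctan(62.615 / (2 × 97.92)) = 2·arctan(0.31972) ≈ 35.4607°.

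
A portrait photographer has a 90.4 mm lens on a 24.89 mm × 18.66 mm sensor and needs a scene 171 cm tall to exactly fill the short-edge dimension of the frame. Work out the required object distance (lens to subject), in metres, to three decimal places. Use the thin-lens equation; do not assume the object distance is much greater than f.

8.375 m

W: 171 cm = 1710 mm.
Magnification m = h/W = dᵢ/dₒ; combined with 1/f = 1/dₒ + 1/dᵢ this gives dₒ = f·(1 + W/h).
dₒ = 90.4 mm × (1 + 1710/18.66) = 90.4 × 92.6399 ≈ 8374.644 mm = 8.37464 m.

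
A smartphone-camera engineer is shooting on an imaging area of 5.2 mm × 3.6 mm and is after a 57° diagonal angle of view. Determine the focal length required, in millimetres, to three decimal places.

Sensor diagonal = √(5.2² + 3.6²) = √40.0000 ≈ 6.3246 mm.
From α = 2·arctan(d/2f) we get f = d / (2·tan(α/2)).
With d = 6.3246 mm and α/2 = 28.5°, tan(α/2) ≈ 0.54296, so f ≈ 6.3246 / 1.08591 ≈ 5.8242 mm.

5.824 mm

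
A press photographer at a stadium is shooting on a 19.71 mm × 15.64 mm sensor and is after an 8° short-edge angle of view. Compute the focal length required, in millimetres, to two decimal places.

111.83 mm

From α = 2·arctan(h/2f) we get f = h / (2·tan(α/2)).
With h = 15.64 mm and α/2 = 4°, tan(α/2) ≈ 0.06993, so f ≈ 15.64 / 0.13985 ≈ 111.8312 mm.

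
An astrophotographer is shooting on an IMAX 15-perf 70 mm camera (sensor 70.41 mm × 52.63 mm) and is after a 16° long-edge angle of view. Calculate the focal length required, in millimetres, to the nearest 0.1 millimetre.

250.5 mm

From α = 2·arctan(w/2f) we get f = w / (2·tan(α/2)).
With w = 70.41 mm and α/2 = 8°, tan(α/2) ≈ 0.14054, so f ≈ 70.41 / 0.28108 ≈ 250.4966 mm.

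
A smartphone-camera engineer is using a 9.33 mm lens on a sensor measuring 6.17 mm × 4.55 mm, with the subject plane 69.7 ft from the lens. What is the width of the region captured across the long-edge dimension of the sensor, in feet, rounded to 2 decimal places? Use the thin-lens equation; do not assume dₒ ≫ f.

dₒ: 69.7 ft × 304.8 mm/ft = 21244.56 mm.
Similar triangles through the lens centre give W/dₒ = w/dᵢ; with 1/f = 1/dₒ + 1/dᵢ this gives W = w·(dₒ − f)/f.
W = 6.17 mm × (21244.6 − 9.33) / 9.33 = 6.17 × 2276.0160 ≈ 14043.019 mm = 14043.019/304.8 ft = 46.0729 ft.

46.07 ft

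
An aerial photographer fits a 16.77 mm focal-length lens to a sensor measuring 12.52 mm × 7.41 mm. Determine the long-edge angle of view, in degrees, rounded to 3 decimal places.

40.940°

Angle of view α = 2·arctan(w/2f) with w = 12.52 mm and f = 16.77 mm.
w/2f = 0.37329; arctan(0.37329) ≈ 20.4699°, so α ≈ 40.9398°.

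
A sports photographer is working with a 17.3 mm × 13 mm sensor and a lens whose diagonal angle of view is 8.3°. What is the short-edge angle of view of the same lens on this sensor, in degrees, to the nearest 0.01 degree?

Sensor diagonal = √(17.3² + 13²) = √468.2900 ≈ 21.6400 mm.
From the diagonal AOV: f = 21.6400 / (2·tan(4.15°)) = 21.6400 / 0.14512 ≈ 149.1220 mm.
Short-edge AOV = 2·arctan(13 / (2 × 149.1220)) = 2·arctan(0.04359) ≈ 4.9917°.

4.99°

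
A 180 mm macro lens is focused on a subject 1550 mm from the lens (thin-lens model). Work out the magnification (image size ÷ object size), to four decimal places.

0.1314×

Thin lens: 1/f = 1/dₒ + 1/dᵢ → 1/dᵢ = 1/180 − 1/1550 = 0.0049104 mm⁻¹, so dᵢ ≈ 203.6496 mm.
Magnification m = dᵢ/dₒ = 203.6496/1550 ≈ 0.13139.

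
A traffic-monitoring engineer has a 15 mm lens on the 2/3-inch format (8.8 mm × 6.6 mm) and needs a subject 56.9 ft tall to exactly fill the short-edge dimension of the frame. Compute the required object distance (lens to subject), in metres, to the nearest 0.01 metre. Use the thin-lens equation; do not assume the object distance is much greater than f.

39.43 m

W: 56.9 ft × 304.8 mm/ft = 17343.12 mm.
Magnification m = h/W = dᵢ/dₒ; combined with 1/f = 1/dₒ + 1/dᵢ this gives dₒ = f·(1 + W/h).
dₒ = 15 mm × (1 + 17343.1/6.6) = 15 × 2628.7454 ≈ 39431.181 mm = 39.4312 m.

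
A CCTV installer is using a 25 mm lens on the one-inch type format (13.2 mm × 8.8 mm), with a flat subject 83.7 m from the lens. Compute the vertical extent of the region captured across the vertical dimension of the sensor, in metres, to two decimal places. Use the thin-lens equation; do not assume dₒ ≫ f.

dₒ: 83.7 m = 83700 mm.
Similar triangles through the lens centre give W/dₒ = h/dᵢ; with 1/f = 1/dₒ + 1/dᵢ this gives W = h·(dₒ − f)/f.
W = 8.8 mm × (83700 − 25) / 25 = 8.8 × 3347.0000 ≈ 29453.600 mm = 29.4536 m.

29.45 m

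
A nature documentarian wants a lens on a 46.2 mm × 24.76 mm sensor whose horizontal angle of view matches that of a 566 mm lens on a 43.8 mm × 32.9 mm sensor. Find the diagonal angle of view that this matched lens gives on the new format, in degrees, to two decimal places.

5.03°

Equal horizontal AOV ⇒ f₂ = f₁ · 46.2/43.8 = 566 × 1.05479 ≈ 597.0137 mm.
Sensor diagonal = √(46.2² + 24.76²) = √2747.4976 ≈ 52.4166 mm.
Diagonal AOV on the new format = 2·arctan(52.4166 / (2 × 597.0137)) = 2·arctan(0.04390) ≈ 5.0272°.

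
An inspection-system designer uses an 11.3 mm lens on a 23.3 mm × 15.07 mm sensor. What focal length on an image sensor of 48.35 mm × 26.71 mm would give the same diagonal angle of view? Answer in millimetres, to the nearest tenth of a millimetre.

Sensor diagonal = √(23.3² + 15.07²) = √769.9949 ≈ 27.7488 mm.
Sensor diagonal = √(48.35² + 26.71²) = √3051.1466 ≈ 55.2372 mm.
Equal angle of view means equal diagonal/f ratio, so f₂ = f₁ · (diagonal₂/diagonal₁) = 11.3 × 55.2372/27.7488.
f₂ = 11.3 × 1.99062 ≈ 22.494 mm.

22.5 mm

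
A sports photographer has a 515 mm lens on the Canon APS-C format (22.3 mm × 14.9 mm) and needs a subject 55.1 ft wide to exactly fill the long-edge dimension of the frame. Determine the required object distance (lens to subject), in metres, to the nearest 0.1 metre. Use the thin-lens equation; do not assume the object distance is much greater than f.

388.4 m

W: 55.1 ft × 304.8 mm/ft = 16794.48 mm.
Magnification m = w/W = dᵢ/dₒ; combined with 1/f = 1/dₒ + 1/dᵢ this gives dₒ = f·(1 + W/w).
dₒ = 515 mm × (1 + 16794.5/22.3) = 515 × 754.1157 ≈ 388369.571 mm = 388.37 m.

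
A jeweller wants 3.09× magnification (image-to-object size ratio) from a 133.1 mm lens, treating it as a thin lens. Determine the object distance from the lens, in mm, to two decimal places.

With m = dᵢ/dₒ and 1/f = 1/dₒ + 1/dᵢ, substituting dᵢ = m·dₒ gives 1/f = (1 + 1/m)/dₒ, hence dₒ = f·(1 + 1/m).
dₒ = 133.1 × (1 + 1/3.09) = 133.1 × 1.32362 ≈ 176.174 mm.

176.17 mm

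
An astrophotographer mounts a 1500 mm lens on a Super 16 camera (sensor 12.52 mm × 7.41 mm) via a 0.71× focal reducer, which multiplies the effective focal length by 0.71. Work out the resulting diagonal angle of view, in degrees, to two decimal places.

Effective focal length f = 1500 × 0.71 = 1065 mm.
Sensor diagonal = √(12.52² + 7.41²) = √211.6585 ≈ 14.5485 mm.
α = 2·arctan(14.548 / (2 × 1065)) = 2·arctan(0.00683) ≈ 0.7827°.

0.78°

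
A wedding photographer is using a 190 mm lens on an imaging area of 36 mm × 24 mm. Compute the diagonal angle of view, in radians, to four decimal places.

Sensor diagonal = √(36² + 24²) = √1872.0000 ≈ 43.2666 mm.
Angle of view α = 2·arctan(d/2f) with d = 43.2666 mm and f = 190 mm.
d/2f = 0.11386; arctan(0.11386) ≈ 0.1134 rad, so α ≈ 0.2267 rad.

0.2267 rad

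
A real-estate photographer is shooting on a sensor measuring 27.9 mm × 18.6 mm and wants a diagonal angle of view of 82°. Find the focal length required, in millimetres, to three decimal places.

Sensor diagonal = √(27.9² + 18.6²) = √1124.3700 ≈ 33.5316 mm.
From α = 2·arctan(d/2f) we get f = d / (2·tan(α/2)).
With d = 33.5316 mm and α/2 = 41°, tan(α/2) ≈ 0.86929, so f ≈ 33.5316 / 1.73857 ≈ 19.2869 mm.

19.287 mm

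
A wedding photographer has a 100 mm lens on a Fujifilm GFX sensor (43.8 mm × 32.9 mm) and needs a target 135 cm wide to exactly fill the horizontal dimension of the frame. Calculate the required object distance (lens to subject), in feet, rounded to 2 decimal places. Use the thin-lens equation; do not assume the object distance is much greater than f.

W: 135 cm = 1350 mm.
Magnification m = w/W = dᵢ/dₒ; combined with 1/f = 1/dₒ + 1/dᵢ this gives dₒ = f·(1 + W/w).
dₒ = 100 mm × (1 + 1350/43.8) = 100 × 31.8219 ≈ 3182.192 mm = 3182.192/304.8 ft = 10.4403 ft.

10.44 ft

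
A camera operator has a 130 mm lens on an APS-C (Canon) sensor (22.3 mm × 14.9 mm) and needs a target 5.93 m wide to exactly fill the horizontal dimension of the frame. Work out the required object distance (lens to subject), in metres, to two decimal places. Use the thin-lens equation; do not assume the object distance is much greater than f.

34.70 m

W: 5.93 m = 5930 mm.
Magnification m = w/W = dᵢ/dₒ; combined with 1/f = 1/dₒ + 1/dᵢ this gives dₒ = f·(1 + W/w).
dₒ = 130 mm × (1 + 5930/22.3) = 130 × 266.9193 ≈ 34699.507 mm = 34.6995 m.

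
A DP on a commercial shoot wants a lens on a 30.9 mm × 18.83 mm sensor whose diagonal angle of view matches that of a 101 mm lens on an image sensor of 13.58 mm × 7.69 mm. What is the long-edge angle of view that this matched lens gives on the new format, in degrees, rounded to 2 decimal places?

7.55°

Sensor diagonal = √(13.58² + 7.69²) = √243.5525 ≈ 15.6062 mm.
Sensor diagonal = √(30.9² + 18.83²) = √1309.3789 ≈ 36.1853 mm.
Equal diagonal AOV ⇒ f₂ = f₁ · 36.1853/15.6062 = 101 × 2.31866 ≈ 234.1843 mm.
Long-edge AOV on the new format = 2·arctan(30.9 / (2 × 234.1843)) = 2·arctan(0.06597) ≈ 7.5491°.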